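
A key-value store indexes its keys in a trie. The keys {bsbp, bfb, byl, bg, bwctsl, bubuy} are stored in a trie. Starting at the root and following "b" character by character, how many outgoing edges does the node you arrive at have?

6

The children of the "b" node are the distinct next characters among strings starting with "b".
Characters that immediately follow "b" among the stored strings: {f, g, s, u, w, y}.
That node has 6 child edges.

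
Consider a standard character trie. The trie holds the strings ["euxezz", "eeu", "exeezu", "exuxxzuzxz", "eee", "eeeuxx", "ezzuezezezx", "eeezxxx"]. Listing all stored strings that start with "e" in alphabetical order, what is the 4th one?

Words with prefix "e", in lexicographic order: "eee", "eeeuxx", "eeezxxx", "eeu", "euxezz", "exeezu", "exuxxzuzxz", "ezzuezezezx"
The 4th is eeu.

eeu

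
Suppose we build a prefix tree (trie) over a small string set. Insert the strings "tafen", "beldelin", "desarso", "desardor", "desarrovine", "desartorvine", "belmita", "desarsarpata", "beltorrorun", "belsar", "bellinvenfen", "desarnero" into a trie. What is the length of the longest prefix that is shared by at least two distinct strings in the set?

6

Equivalently: take the maximum, over all pairs, of their longest common prefix length.
"desarsarpata" and "desarso" agree on "desars" (6 characters) before diverging; nothing deeper is shared.
Longest shared-prefix length: 6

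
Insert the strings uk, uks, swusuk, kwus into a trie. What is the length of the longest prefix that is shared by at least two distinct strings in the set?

Look for the deepest trie node that still has at least two words in its subtree.
"uk" and "uks" agree on "uk" (2 characters) before diverging; nothing deeper is shared.
Longest shared-prefix length: 2

2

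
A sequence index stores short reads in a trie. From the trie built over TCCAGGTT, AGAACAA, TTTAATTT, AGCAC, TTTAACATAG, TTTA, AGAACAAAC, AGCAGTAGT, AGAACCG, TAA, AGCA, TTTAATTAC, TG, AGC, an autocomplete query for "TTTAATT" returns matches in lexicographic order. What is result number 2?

TTTAATTT

Filter for "TTTAATT…" and sort: "TTTAATTAC", "TTTAATTT"
Position 2: TTTAATTT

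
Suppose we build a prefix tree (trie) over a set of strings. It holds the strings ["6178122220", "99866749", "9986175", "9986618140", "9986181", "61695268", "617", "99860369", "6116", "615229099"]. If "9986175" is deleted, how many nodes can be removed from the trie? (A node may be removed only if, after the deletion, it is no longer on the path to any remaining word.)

2

Walk "9986175" from the leaf back toward the root, removing each node that no remaining word uses.
The suffix "75" (2 nodes) is used only by "9986175"; the node for "99861" still has the child "8", so pruning stops there.
Nodes removed: 2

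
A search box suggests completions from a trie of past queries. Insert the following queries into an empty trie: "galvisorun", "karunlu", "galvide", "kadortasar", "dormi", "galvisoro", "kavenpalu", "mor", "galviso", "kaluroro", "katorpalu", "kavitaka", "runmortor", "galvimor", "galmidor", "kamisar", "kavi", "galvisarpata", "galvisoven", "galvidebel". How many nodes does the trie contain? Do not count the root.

95

Count nodes per top-level branch (shared prefixes stored once):
  'd'-branch (dormi): 5 nodes
  'g'-branch (galmidor, galvide, galvidebel, galvimor, galvisarpata, galviso, galvisoro, galvisorun, galvisoven): 33 nodes
  'k'-branch (kadortasar, kaluroro, kamisar, karunlu, katorpalu, kavenpalu, kavi, kavitaka): 45 nodes
  'm'-branch (mor): 3 nodes
  'r'-branch (runmortor): 9 nodes
Sum: 95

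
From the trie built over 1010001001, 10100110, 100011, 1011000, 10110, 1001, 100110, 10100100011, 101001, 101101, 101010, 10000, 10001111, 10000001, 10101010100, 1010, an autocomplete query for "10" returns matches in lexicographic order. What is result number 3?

Filter for "10…" and sort: "10000", "10000001", "100011", "10001111", "1001", "100110", "1010", "1010001001", "101001", "10100100011", "10100110", "101010", "10101010100", "10110", "1011000", "101101"
The 3rd is 100011.

100011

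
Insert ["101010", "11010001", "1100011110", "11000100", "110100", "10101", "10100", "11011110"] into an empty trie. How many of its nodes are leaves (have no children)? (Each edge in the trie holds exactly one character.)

A leaf is a node with no children — equivalently, the end of a word that is not a proper prefix of any other stored word.
Those words: "10100", "101010", "11000100", "1100011110", "11010001", "11011110"
Leaf count: 6

6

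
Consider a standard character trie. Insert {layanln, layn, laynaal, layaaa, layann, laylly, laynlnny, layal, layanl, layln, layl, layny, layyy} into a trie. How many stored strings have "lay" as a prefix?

13

Walk to "lay"; the words in its subtree are exactly those with that prefix.
Words under "lay": layaaa, layal, layanl, layanln, layann, layl, laylly, layln, layn, laynaal, laynlnny, layny, layyy
Count: 13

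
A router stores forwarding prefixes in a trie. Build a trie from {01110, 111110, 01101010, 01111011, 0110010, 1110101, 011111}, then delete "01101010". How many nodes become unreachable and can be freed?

After clearing the end-marker at "01101010", prune upward until reaching a node still needed by another word.
The suffix "1010" (4 nodes) is used only by "01101010"; the node for "0110" still has the child "0", so pruning stops there.
Nodes removed: 4

4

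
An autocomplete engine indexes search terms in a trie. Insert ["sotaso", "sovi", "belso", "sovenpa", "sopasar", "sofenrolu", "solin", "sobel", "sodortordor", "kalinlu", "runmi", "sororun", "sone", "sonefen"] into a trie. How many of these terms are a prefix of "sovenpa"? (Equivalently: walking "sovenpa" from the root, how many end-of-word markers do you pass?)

Traverse "sovenpa" character by character; count nodes along the way that are marked as word ends.
Prefixes of the query that are stored words: "sovenpa"
Count: 1

1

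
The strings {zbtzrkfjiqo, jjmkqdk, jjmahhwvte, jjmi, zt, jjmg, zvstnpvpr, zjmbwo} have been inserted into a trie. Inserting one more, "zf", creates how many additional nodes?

1

"z" is already a path in the trie; the remaining "f" must be added.
So 2 − 1 = 1 new nodes.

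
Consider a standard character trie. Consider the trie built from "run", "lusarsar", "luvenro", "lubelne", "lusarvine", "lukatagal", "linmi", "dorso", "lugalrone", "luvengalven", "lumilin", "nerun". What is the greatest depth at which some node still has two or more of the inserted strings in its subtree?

5

The deepest shared node is where two words last agree before diverging.
"lusarsar" and "lusarvine" agree on "lusar" (5 characters) before diverging; nothing deeper is shared.
Longest shared-prefix length: 5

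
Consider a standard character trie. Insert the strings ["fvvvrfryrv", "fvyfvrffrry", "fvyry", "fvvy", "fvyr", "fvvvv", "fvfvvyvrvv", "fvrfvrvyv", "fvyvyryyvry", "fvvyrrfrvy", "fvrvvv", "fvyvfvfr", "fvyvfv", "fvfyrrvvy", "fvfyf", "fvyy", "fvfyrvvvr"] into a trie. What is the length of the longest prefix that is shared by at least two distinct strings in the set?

6

The deepest shared node is where two words last agree before diverging.
"fvyvfv" and "fvyvfvfr" agree on "fvyvfv" (6 characters) before diverging; nothing deeper is shared.
Longest shared-prefix length: 6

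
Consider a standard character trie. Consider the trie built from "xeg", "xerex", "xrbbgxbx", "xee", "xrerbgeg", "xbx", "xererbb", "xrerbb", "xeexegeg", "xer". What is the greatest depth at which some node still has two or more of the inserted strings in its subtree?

5

Look for the deepest trie node that still has at least two words in its subtree.
e.g. "xrerbb" and "xrerbgeg" share the prefix "xrerb" of length 5; no pair shares a longer one.
Longest shared-prefix length: 5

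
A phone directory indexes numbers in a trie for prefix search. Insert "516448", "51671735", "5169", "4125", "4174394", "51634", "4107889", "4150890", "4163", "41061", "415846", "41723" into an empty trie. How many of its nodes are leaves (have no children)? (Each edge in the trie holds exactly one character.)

Leaves are exactly the stored words that no other stored word extends.
Those words: "41061", "4107889", "4125", "4150890", "415846", "4163", "41723", "4174394", "51634", "516448", "51671735", "5169"
Leaf count: 12

12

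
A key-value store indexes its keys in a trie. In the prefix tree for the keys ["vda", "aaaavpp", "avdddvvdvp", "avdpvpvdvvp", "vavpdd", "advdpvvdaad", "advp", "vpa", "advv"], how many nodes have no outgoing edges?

9

A leaf is a node with no children — equivalently, the end of a word that is not a proper prefix of any other stored word.
Those words: "aaaavpp", "advdpvvdaad", "advp", "advv", "avdddvvdvp", "avdpvpvdvvp", "vavpdd", "vda", "vpa"
Leaf count: 9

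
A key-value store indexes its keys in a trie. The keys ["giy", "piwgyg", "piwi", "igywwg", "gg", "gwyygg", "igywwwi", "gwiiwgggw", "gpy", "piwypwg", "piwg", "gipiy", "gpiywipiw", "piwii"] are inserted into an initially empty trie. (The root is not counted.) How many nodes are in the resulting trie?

48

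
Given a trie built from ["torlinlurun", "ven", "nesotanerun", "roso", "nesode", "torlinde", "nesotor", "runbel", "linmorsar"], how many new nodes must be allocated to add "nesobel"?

3

"neso" is already a path in the trie; the remaining "bel" must be added.
New nodes needed: |"nesobel"| − 4 = 7 − 4 = 3.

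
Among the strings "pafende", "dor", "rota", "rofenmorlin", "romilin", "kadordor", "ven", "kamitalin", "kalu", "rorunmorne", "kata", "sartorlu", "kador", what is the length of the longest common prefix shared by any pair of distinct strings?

5

Equivalently: take the maximum, over all pairs, of their longest common prefix length.
e.g. "kador" and "kadordor" share the prefix "kador" of length 5; no pair shares a longer one.
Longest shared-prefix length: 5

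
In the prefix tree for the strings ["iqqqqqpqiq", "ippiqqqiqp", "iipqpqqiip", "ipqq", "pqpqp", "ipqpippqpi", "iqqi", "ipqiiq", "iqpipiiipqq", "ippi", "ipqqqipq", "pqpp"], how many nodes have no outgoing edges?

Leaves are exactly the stored words that no other stored word extends.
Those words: "iipqpqqiip", "ippiqqqiqp", "ipqiiq", "ipqpippqpi", "ipqqqipq", "iqpipiiipqq", "iqqi", "iqqqqqpqiq", "pqpp", "pqpqp"
Leaf count: 10

10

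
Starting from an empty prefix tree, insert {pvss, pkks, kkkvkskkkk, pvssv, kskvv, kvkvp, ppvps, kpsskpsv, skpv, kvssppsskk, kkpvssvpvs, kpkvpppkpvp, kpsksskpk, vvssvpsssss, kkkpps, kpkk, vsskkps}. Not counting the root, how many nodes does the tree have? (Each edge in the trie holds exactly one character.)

93

Insert word by word; a character creates a node only if that edge doesn't already exist:
  "pvss" → 4 new (p, v, s, s)
  "pkks" → prefix "p" already present; 3 new (k, k, s)
  "kkkvkskkkk" → 10 new (k, k, k, v, k, s, k, k, k, k)
  "pvssv" → prefix "pvss" already present; 1 new (v)
  "kskvv" → prefix "k" already present; 4 new (s, k, v, v)
  "kvkvp" → prefix "k" already present; 4 new (v, k, v, p)
  "ppvps" → prefix "p" already present; 4 new (p, v, p, s)
  "kpsskpsv" → prefix "k" already present; 7 new (p, s, s, k, p, s, v)
  "skpv" → 4 new (s, k, p, v)
  "kvssppsskk" → prefix "kv" already present; 8 new (s, s, p, p, s, s, k, k)
  "kkpvssvpvs" → prefix "kk" already present; 8 new (p, v, s, s, v, p, v, s)
  "kpkvpppkpvp" → prefix "kp" already present; 9 new (k, v, p, p, p, k, p, v, p)
  "kpsksskpk" → prefix "kps" already present; 6 new (k, s, s, k, p, k)
  "vvssvpsssss" → 11 new (v, v, s, s, v, p, s, s, s, s, s)
  "kkkpps" → prefix "kkk" already present; 3 new (p, p, s)
  "kpkk" → prefix "kpk" already present; 1 new (k)
  "vsskkps" → prefix "v" already present; 6 new (s, s, k, k, p, s)
Total nodes = 4 + 3 + 10 + 1 + 4 + 4 + 4 + 7 + 4 + 8 + 8 + 9 + 6 + 11 + 3 + 1 + 6 = 93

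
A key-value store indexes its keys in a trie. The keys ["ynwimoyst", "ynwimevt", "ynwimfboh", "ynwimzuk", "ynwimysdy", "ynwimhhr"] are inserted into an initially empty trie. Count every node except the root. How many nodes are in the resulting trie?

26

Trie structure (* marks end of a word):
(root)
└─ y
   └─ n
      └─ w
         └─ i
            └─ m
               ├─ e
               │  └─ v
               │     └─ t *
               ├─ f
               │  └─ b
               │     └─ o
               │        └─ h *
               ├─ h
               │  └─ h
               │     └─ r *
               ├─ o
               │  └─ y
               │     └─ s
               │        └─ t *
               ├─ y
               │  └─ s
               │     └─ d
               │        └─ y *
               └─ z
                  └─ u
                     └─ k *
Counting every labelled node above: 26.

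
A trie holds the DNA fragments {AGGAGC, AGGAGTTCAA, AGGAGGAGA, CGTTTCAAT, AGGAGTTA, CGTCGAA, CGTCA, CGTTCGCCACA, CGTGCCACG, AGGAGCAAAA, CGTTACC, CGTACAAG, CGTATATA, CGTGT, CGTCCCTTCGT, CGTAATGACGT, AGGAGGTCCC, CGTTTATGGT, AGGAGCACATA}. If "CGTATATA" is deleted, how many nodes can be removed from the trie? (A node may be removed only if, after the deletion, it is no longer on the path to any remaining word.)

4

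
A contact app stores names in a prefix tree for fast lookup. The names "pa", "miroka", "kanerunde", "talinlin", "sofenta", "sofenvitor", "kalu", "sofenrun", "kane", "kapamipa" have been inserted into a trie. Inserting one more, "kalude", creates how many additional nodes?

The longest prefix of "kalude" already in the trie is "kalu" (length 4).
New nodes needed: |"kalude"| − 4 = 6 − 4 = 2.

2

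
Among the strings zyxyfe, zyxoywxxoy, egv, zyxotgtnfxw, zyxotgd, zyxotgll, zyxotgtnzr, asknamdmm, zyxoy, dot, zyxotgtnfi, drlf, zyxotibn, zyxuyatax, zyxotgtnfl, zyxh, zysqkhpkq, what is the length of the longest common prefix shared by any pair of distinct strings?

9

Look for the deepest trie node that still has at least two words in its subtree.
"zyxotgtnfi" and "zyxotgtnfl" agree on "zyxotgtnf" (9 characters) before diverging; nothing deeper is shared.
Longest shared-prefix length: 9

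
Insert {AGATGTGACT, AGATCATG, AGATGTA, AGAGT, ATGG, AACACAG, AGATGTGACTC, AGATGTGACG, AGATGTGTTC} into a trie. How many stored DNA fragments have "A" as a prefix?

9

Traverse to the node for "A", then collect every word in that subtree.
Matches: "AACACAG", "AGAGT", "AGATCATG", "AGATGTA", "AGATGTGACG", "AGATGTGACT", "AGATGTGACTC", "AGATGTGTTC", "ATGG"
Count: 9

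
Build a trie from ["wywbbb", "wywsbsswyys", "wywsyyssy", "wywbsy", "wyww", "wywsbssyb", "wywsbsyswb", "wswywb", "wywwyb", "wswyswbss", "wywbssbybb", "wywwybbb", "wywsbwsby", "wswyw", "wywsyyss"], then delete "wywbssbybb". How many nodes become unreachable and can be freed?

A node on "wywbssbybb"'s path can go only if nothing else ends at it or branches off below it.
The suffix "sbybb" (5 nodes) is used only by "wywbssbybb"; the node for "wywbs" still has the child "y", so pruning stops there.
Nodes removed: 5

5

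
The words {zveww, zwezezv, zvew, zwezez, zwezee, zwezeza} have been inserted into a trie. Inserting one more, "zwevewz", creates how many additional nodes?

4

"zwe" is already a path in the trie; the remaining "vewz" must be added.
So 7 − 3 = 4 new nodes.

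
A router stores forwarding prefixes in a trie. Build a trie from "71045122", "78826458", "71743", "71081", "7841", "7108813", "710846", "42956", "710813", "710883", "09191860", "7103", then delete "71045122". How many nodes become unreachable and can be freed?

5

A node on "71045122"'s path can go only if nothing else ends at it or branches off below it.
The suffix "45122" (5 nodes) is used only by "71045122"; the node for "710" still has the child "8", so pruning stops there.
Nodes removed: 5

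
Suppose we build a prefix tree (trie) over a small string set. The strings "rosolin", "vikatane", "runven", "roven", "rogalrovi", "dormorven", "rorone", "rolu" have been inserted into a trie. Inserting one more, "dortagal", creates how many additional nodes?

5

Walking "dortagal" from the root, the first 3 characters ("dor") follow existing edges; "t" is the first miss.
So 8 − 3 = 5 new nodes.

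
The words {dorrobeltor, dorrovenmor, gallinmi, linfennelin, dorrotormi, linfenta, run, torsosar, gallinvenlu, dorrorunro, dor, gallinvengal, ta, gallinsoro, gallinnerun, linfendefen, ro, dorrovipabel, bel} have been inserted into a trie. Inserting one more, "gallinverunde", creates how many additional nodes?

The longest prefix of "gallinverunde" already in the trie is "gallinve" (length 8).
Each of the 5 remaining characters creates one node.

5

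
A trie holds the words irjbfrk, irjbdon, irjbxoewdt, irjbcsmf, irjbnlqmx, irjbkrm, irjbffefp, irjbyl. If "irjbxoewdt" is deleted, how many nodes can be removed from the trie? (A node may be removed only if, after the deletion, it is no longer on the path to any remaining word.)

A node on "irjbxoewdt"'s path can go only if nothing else ends at it or branches off below it.
The suffix "xoewdt" (6 nodes) is used only by "irjbxoewdt"; the node for "irjb" still has the child "f", so pruning stops there.
Nodes removed: 6

6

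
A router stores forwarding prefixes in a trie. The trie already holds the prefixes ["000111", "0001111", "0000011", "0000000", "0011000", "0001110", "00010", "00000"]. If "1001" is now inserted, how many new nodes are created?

4

Nothing in the trie begins with "1"; the whole of "1001" is new.
4 − 0 = 4 new nodes.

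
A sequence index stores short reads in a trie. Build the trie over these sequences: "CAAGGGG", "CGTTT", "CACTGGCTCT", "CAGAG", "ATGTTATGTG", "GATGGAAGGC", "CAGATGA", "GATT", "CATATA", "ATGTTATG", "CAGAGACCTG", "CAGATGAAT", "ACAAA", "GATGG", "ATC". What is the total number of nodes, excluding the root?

62

For each word, the new-node count is its length minus the longest prefix already in the trie:
  "CAAGGGG" → 7 new (C, A, A, G, G, G, G)
  "CGTTT" → prefix "C" already present; 4 new (G, T, T, T)
  "CACTGGCTCT" → prefix "CA" already present; 8 new (C, T, G, G, C, T, C, T)
  "CAGAG" → prefix "CA" already present; 3 new (G, A, G)
  "ATGTTATGTG" → 10 new (A, T, G, T, T, A, T, G, T, G)
  "GATGGAAGGC" → 10 new (G, A, T, G, G, A, A, G, G, C)
  "CAGATGA" → prefix "CAGA" already present; 3 new (T, G, A)
  "GATT" → prefix "GAT" already present; 1 new (T)
  "CATATA" → prefix "CA" already present; 4 new (T, A, T, A)
  "ATGTTATG" → prefix "ATGTTATG" already present; 0 new (none)
  "CAGAGACCTG" → prefix "CAGAG" already present; 5 new (A, C, C, T, G)
  "CAGATGAAT" → prefix "CAGATGA" already present; 2 new (A, T)
  "ACAAA" → prefix "A" already present; 4 new (C, A, A, A)
  "GATGG" → prefix "GATGG" already present; 0 new (none)
  "ATC" → prefix "AT" already present; 1 new (C)
Total nodes = 7 + 4 + 8 + 3 + 10 + 10 + 3 + 1 + 4 + 0 + 5 + 2 + 4 + 0 + 1 = 62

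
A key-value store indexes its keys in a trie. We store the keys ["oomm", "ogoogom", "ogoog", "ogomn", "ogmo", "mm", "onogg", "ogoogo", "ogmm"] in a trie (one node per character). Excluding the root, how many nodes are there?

21

Count nodes per top-level branch (shared prefixes stored once):
  'm'-branch (mm): 2 nodes
  'o'-branch (ogmm, ogmo, ogomn, ogoog, ogoogo, ogoogom, onogg, oomm): 19 nodes
Sum: 21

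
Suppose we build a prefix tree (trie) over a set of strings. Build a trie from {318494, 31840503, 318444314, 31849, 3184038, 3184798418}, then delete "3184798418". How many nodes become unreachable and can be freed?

6

After clearing the end-marker at "3184798418", prune upward until reaching a node still needed by another word.
The suffix "798418" (6 nodes) is used only by "3184798418"; the node for "3184" still has the child "9", so pruning stops there.
Nodes removed: 6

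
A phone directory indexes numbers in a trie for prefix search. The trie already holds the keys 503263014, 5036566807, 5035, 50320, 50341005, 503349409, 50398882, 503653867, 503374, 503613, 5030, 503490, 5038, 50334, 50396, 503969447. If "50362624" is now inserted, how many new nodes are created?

4

Walking "50362624" from the root, the first 4 characters ("5036") follow existing edges; "2" is the first miss.
So 8 − 4 = 4 new nodes.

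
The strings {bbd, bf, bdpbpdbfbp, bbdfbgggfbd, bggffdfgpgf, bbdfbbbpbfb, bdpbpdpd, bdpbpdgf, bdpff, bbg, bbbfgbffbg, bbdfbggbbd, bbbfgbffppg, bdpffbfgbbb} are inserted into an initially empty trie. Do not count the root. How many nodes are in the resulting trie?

Count nodes per top-level branch (shared prefixes stored once):
  'b'-branch (bbbfgbffbg, bbbfgbffppg, bbd, bbdfbbbpbfb, bbdfbggbbd, bbdfbgggfbd, bbg, bdpbpdbfbp, bdpbpdgf, bdpbpdpd, bdpff, bdpffbfgbbb, bf, bggffdfgpgf): 64 nodes
Sum: 64

64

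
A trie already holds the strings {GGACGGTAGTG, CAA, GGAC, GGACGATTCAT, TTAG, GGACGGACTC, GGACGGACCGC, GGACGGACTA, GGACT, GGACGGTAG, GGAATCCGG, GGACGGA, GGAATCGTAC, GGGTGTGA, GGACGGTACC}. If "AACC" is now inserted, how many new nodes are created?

4

Nothing in the trie begins with "A"; the whole of "AACC" is new.
4 − 0 = 4 new nodes.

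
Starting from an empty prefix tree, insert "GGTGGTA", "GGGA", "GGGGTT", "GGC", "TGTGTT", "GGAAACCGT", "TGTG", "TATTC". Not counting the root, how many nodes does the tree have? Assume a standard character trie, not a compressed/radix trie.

30

Trie structure (* marks end of a word):
(root)
├─ G
│  └─ G
│     ├─ A
│     │  └─ A
│     │     └─ A
│     │        └─ C
│     │           └─ C
│     │              └─ G
│     │                 └─ T *
│     ├─ C *
│     ├─ G
│     │  ├─ A *
│     │  └─ G
│     │     └─ T
│     │        └─ T *
│     └─ T
│        └─ G
│           └─ G
│              └─ T
│                 └─ A *
└─ T
   ├─ A
   │  └─ T
   │     └─ T
   │        └─ C *
   └─ G
      └─ T
         └─ G *
            └─ T
               └─ T *
Counting every labelled node above: 30.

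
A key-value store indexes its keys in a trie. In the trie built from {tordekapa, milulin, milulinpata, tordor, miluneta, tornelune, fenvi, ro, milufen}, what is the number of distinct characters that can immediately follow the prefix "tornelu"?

Follow the path "tornelu" to its node, then look at its outgoing edges.
Distinct next characters after "tornelu": n.
That node has 1 child edge.

1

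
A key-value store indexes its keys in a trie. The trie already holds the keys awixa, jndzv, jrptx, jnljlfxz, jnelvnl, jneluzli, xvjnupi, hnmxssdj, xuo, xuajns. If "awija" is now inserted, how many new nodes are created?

2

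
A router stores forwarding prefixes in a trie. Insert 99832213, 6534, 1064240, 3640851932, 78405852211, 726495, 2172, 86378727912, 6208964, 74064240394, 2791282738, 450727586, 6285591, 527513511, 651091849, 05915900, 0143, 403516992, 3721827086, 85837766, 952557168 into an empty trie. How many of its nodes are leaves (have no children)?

21

Leaves are exactly the stored words that no other stored word extends.
Those words: "0143", "05915900", "1064240", "2172", "2791282738", "3640851932", "3721827086", "403516992", "450727586", "527513511", "6208964", "6285591", "651091849", "6534", "726495", "74064240394", "78405852211", "85837766", "86378727912", "952557168", "99832213"
Leaf count: 21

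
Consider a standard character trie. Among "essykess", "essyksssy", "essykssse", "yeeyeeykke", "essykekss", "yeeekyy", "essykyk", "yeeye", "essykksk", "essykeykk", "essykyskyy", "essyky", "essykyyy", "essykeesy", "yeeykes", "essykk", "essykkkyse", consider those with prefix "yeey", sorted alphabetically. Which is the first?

yeeye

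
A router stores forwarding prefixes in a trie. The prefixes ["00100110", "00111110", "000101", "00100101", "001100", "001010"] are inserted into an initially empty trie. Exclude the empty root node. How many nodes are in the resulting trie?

23

Insert word by word; a character creates a node only if that edge doesn't already exist:
  "00100110" → 8 new (0, 0, 1, 0, 0, 1, 1, 0)
  "00111110" → prefix "001" already present; 5 new (1, 1, 1, 1, 0)
  "000101" → prefix "00" already present; 4 new (0, 1, 0, 1)
  "00100101" → prefix "001001" already present; 2 new (0, 1)
  "001100" → prefix "0011" already present; 2 new (0, 0)
  "001010" → prefix "0010" already present; 2 new (1, 0)
Total nodes = 8 + 5 + 4 + 2 + 2 + 2 = 23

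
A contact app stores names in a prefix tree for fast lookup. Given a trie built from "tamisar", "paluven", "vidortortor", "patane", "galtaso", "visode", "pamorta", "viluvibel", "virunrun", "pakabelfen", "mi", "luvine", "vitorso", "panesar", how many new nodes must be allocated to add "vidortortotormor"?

6

Walking "vidortortotormor" from the root, the first 10 characters ("vidortorto") follow existing edges; "t" is the first miss.
New nodes needed: |"vidortortotormor"| − 10 = 16 − 10 = 6.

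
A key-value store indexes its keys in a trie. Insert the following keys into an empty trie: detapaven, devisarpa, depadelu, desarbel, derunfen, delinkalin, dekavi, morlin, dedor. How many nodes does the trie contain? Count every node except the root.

Count nodes per top-level branch (shared prefixes stored once):
  'd'-branch (dedor, dekavi, delinkalin, depadelu, derunfen, desarbel, detapaven, devisarpa): 49 nodes
  'm'-branch (morlin): 6 nodes
Sum: 55

55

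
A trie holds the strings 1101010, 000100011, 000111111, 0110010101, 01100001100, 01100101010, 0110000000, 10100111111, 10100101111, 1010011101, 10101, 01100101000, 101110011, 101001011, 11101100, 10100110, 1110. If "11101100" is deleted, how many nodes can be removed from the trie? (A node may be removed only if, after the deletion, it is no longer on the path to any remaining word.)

4

A node on "11101100"'s path can go only if nothing else ends at it or branches off below it.
The suffix "1100" (4 nodes) is used only by "11101100"; "1110" is itself a stored word, so pruning stops there.
Nodes removed: 4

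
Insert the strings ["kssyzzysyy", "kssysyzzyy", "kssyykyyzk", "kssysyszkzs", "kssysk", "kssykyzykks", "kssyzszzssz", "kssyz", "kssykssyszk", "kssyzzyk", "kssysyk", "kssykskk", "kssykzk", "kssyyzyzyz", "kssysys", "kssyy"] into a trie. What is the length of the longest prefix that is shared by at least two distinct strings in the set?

7

The deepest shared node is where two words last agree before diverging.
"kssysys" and "kssysyszkzs" agree on "kssysys" (7 characters) before diverging; nothing deeper is shared.
Longest shared-prefix length: 7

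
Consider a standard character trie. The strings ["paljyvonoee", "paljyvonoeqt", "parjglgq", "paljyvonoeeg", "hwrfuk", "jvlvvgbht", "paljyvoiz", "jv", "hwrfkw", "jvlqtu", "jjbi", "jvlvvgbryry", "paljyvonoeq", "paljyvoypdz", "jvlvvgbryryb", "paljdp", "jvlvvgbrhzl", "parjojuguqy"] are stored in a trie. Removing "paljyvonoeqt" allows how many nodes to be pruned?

1

A node on "paljyvonoeqt"'s path can go only if nothing else ends at it or branches off below it.
The suffix "t" (1 node) is used only by "paljyvonoeqt"; "paljyvonoeq" is itself a stored word, so pruning stops there.
Nodes removed: 1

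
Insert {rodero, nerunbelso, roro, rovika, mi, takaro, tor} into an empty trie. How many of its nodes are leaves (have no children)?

A leaf is a node with no children — equivalently, the end of a word that is not a proper prefix of any other stored word.
Those words: "mi", "nerunbelso", "rodero", "roro", "rovika", "takaro", "tor"
Leaf count: 7

7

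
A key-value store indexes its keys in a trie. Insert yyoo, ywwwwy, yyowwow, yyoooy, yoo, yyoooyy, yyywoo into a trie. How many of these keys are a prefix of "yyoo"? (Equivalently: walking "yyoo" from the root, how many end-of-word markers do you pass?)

1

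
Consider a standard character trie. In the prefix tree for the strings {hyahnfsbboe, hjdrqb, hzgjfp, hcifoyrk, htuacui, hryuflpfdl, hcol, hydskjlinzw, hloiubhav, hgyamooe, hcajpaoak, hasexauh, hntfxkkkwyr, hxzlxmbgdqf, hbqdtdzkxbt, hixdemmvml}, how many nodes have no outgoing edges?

16

Leaves are exactly the stored words that no other stored word extends.
Those words: "hasexauh", "hbqdtdzkxbt", "hcajpaoak", "hcifoyrk", "hcol", "hgyamooe", "hixdemmvml", "hjdrqb", "hloiubhav", "hntfxkkkwyr", "hryuflpfdl", "htuacui", "hxzlxmbgdqf", "hyahnfsbboe", "hydskjlinzw", "hzgjfp"
Leaf count: 16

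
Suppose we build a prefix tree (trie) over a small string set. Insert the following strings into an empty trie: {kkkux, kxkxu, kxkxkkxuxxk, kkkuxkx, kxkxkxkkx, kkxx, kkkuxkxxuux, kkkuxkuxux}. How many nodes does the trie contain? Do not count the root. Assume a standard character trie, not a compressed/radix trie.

For each word, the new-node count is its length minus the longest prefix already in the trie:
  "kkkux" → 5 new (k, k, k, u, x)
  "kxkxu" → prefix "k" already present; 4 new (x, k, x, u)
  "kxkxkkxuxxk" → prefix "kxkx" already present; 7 new (k, k, x, u, x, x, k)
  "kkkuxkx" → prefix "kkkux" already present; 2 new (k, x)
  "kxkxkxkkx" → prefix "kxkxk" already present; 4 new (x, k, k, x)
  "kkxx" → prefix "kk" already present; 2 new (x, x)
  "kkkuxkxxuux" → prefix "kkkuxkx" already present; 4 new (x, u, u, x)
  "kkkuxkuxux" → prefix "kkkuxk" already present; 4 new (u, x, u, x)
Total nodes = 5 + 4 + 7 + 2 + 4 + 2 + 4 + 4 = 32

32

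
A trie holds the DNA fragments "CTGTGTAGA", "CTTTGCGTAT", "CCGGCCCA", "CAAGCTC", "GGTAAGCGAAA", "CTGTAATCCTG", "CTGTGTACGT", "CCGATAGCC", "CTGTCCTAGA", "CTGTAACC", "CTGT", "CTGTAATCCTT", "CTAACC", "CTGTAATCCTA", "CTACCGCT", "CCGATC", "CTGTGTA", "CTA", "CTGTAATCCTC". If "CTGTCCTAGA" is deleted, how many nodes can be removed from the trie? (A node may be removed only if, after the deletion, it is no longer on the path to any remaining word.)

6

Walk "CTGTCCTAGA" from the leaf back toward the root, removing each node that no remaining word uses.
The suffix "CCTAGA" (6 nodes) is used only by "CTGTCCTAGA"; the node for "CTGT" still has the child "G", so pruning stops there.
Nodes removed: 6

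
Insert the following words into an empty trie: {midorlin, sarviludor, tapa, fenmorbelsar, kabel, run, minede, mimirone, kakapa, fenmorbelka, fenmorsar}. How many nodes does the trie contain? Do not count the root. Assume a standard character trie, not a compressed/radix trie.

Count nodes per top-level branch (shared prefixes stored once):
  'f'-branch (fenmorbelka, fenmorbelsar, fenmorsar): 17 nodes
  'k'-branch (kabel, kakapa): 9 nodes
  'm'-branch (midorlin, mimirone, minede): 18 nodes
  'r'-branch (run): 3 nodes
  's'-branch (sarviludor): 10 nodes
  't'-branch (tapa): 4 nodes
Sum: 61

61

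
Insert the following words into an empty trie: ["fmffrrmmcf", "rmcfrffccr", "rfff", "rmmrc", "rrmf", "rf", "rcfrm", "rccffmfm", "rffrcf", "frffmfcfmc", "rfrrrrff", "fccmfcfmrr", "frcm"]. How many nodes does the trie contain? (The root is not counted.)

For each word, the new-node count is its length minus the longest prefix already in the trie:
  "fmffrrmmcf" → 10 new (f, m, f, f, r, r, m, m, c, f)
  "rmcfrffccr" → 10 new (r, m, c, f, r, f, f, c, c, r)
  "rfff" → prefix "r" already present; 3 new (f, f, f)
  "rmmrc" → prefix "rm" already present; 3 new (m, r, c)
  "rrmf" → prefix "r" already present; 3 new (r, m, f)
  "rf" → prefix "rf" already present; 0 new (none)
  "rcfrm" → prefix "r" already present; 4 new (c, f, r, m)
  "rccffmfm" → prefix "rc" already present; 6 new (c, f, f, m, f, m)
  "rffrcf" → prefix "rff" already present; 3 new (r, c, f)
  "frffmfcfmc" → prefix "f" already present; 9 new (r, f, f, m, f, c, f, m, c)
  "rfrrrrff" → prefix "rf" already present; 6 new (r, r, r, r, f, f)
  "fccmfcfmrr" → prefix "f" already present; 9 new (c, c, m, f, c, f, m, r, r)
  "frcm" → prefix "fr" already present; 2 new (c, m)
Total nodes = 10 + 10 + 3 + 3 + 3 + 0 + 4 + 6 + 3 + 9 + 6 + 9 + 2 = 68

68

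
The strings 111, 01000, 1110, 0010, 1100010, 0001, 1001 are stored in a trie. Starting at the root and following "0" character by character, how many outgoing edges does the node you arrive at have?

2

Follow the path "0" to its node, then look at its outgoing edges.
Characters that immediately follow "0" among the stored strings: {0, 1}.
That node has 2 child edges.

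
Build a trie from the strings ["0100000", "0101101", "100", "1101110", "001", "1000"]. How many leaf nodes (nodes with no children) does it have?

A leaf is a node with no children — equivalently, the end of a word that is not a proper prefix of any other stored word.
Those words: "001", "0100000", "0101101", "1000", "1101110"
Leaf count: 5

5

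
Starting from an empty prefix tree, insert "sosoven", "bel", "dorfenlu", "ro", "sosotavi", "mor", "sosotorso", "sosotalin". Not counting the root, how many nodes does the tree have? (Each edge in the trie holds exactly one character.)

34

For each word, the new-node count is its length minus the longest prefix already in the trie:
  "sosoven" → 7 new (s, o, s, o, v, e, n)
  "bel" → 3 new (b, e, l)
  "dorfenlu" → 8 new (d, o, r, f, e, n, l, u)
  "ro" → 2 new (r, o)
  "sosotavi" → prefix "soso" already present; 4 new (t, a, v, i)
  "mor" → 3 new (m, o, r)
  "sosotorso" → prefix "sosot" already present; 4 new (o, r, s, o)
  "sosotalin" → prefix "sosota" already present; 3 new (l, i, n)
Total nodes = 7 + 3 + 8 + 2 + 4 + 3 + 4 + 3 = 34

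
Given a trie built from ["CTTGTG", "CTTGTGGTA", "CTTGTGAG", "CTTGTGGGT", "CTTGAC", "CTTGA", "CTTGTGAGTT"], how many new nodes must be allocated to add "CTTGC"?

1

"CTTG" is already a path in the trie; the remaining "C" must be added.
So 5 − 4 = 1 new nodes.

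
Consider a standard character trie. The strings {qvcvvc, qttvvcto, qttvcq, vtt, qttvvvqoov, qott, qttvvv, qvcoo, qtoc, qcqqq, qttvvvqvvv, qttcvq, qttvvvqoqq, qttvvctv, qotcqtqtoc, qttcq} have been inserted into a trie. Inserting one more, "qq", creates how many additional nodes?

1

The longest prefix of "qq" already in the trie is "q" (length 1).
So 2 − 1 = 1 new nodes.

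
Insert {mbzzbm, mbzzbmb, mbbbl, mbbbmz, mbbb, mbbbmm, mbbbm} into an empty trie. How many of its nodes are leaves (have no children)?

4

Leaves are exactly the stored words that no other stored word extends.
Those words: "mbbbl", "mbbbmm", "mbbbmz", "mbzzbmb"
Leaf count: 4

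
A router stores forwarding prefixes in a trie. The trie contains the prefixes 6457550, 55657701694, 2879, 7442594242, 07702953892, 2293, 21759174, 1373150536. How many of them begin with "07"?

1

Traverse to the node for "07", then collect every word in that subtree.
Words under "07": 07702953892
Count: 1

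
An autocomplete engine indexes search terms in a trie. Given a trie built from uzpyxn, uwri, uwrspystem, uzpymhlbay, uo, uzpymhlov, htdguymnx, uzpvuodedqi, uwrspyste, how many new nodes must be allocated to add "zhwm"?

4

Nothing in the trie begins with "z"; the whole of "zhwm" is new.
4 − 0 = 4 new nodes.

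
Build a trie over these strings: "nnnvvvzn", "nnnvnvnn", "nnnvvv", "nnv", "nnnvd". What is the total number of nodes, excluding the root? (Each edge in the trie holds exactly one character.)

14

Trace insertions, counting only characters that open a new branch:
  "nnnvvvzn" → 8 new (n, n, n, v, v, v, z, n)
  "nnnvnvnn" → prefix "nnnv" already present; 4 new (n, v, n, n)
  "nnnvvv" → prefix "nnnvvv" already present; 0 new (none)
  "nnv" → prefix "nn" already present; 1 new (v)
  "nnnvd" → prefix "nnnv" already present; 1 new (d)
Total nodes = 8 + 4 + 0 + 1 + 1 = 14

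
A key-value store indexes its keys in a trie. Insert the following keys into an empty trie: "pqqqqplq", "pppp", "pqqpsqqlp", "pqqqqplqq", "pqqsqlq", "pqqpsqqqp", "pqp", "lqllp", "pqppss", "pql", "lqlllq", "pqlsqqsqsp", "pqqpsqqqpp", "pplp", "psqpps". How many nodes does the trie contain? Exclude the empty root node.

Trace insertions, counting only characters that open a new branch:
  "pqqqqplq" → 8 new (p, q, q, q, q, p, l, q)
  "pppp" → prefix "p" already present; 3 new (p, p, p)
  "pqqpsqqlp" → prefix "pqq" already present; 6 new (p, s, q, q, l, p)
  "pqqqqplqq" → prefix "pqqqqplq" already present; 1 new (q)
  "pqqsqlq" → prefix "pqq" already present; 4 new (s, q, l, q)
  "pqqpsqqqp" → prefix "pqqpsqq" already present; 2 new (q, p)
  "pqp" → prefix "pq" already present; 1 new (p)
  "lqllp" → 5 new (l, q, l, l, p)
  "pqppss" → prefix "pqp" already present; 3 new (p, s, s)
  "pql" → prefix "pq" already present; 1 new (l)
  "lqlllq" → prefix "lqll" already present; 2 new (l, q)
  "pqlsqqsqsp" → prefix "pql" already present; 7 new (s, q, q, s, q, s, p)
  "pqqpsqqqpp" → prefix "pqqpsqqqp" already present; 1 new (p)
  "pplp" → prefix "pp" already present; 2 new (l, p)
  "psqpps" → prefix "p" already present; 5 new (s, q, p, p, s)
Total nodes = 8 + 3 + 6 + 1 + 4 + 2 + 1 + 5 + 3 + 1 + 2 + 7 + 1 + 2 + 5 = 51

51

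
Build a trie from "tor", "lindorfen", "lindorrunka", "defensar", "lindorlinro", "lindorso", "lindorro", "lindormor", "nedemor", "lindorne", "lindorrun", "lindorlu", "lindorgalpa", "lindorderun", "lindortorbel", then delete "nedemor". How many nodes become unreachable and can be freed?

7

Walk "nedemor" from the leaf back toward the root, removing each node that no remaining word uses.
No other word shares any prefix with "nedemor", so all 7 of its nodes go.
Nodes removed: 7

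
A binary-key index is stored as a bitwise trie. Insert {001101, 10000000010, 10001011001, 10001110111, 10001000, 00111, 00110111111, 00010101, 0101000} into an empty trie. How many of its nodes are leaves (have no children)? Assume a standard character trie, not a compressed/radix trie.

Leaves are exactly the stored words that no other stored word extends.
Those words: "00010101", "00110111111", "00111", "0101000", "10000000010", "10001000", "10001011001", "10001110111"
Leaf count: 8

8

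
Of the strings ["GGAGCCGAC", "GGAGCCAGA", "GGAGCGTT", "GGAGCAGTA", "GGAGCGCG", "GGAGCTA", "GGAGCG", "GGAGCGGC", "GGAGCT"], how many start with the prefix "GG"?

Filter for entries beginning with "GG":
Words under "GG": GGAGCAGTA, GGAGCCAGA, GGAGCCGAC, GGAGCG, GGAGCGCG, GGAGCGGC, GGAGCGTT, GGAGCT, GGAGCTA
Count: 9

9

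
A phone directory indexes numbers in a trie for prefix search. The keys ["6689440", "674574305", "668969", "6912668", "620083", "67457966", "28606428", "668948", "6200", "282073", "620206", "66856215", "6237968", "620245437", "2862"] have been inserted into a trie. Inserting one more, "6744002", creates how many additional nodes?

4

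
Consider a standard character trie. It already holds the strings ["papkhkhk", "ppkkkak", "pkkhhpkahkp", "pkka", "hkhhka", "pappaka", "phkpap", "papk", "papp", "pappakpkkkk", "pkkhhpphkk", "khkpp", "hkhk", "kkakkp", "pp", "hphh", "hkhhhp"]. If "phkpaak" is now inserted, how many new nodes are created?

"phkpa" is already a path in the trie; the remaining "ak" must be added.
New nodes needed: |"phkpaak"| − 5 = 7 − 5 = 2.

2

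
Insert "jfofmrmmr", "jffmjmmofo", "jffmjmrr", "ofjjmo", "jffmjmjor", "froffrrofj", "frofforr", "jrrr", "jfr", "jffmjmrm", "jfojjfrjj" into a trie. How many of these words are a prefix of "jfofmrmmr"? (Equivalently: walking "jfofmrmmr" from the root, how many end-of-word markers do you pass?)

Traverse "jfofmrmmr" character by character; count nodes along the way that are marked as word ends.
Prefixes of the query that are stored words: "jfofmrmmr"
Count: 1

1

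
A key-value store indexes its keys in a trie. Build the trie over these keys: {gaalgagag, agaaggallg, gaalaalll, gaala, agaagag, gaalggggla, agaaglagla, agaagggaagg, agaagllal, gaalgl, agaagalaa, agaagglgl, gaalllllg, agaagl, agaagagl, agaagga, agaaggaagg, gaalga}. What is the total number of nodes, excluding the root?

60

Trace insertions, counting only characters that open a new branch:
  "gaalgagag" → 9 new (g, a, a, l, g, a, g, a, g)
  "agaaggallg" → 10 new (a, g, a, a, g, g, a, l, l, g)
  "gaalaalll" → prefix "gaal" already present; 5 new (a, a, l, l, l)
  "gaala" → prefix "gaala" already present; 0 new (none)
  "agaagag" → prefix "agaag" already present; 2 new (a, g)
  "gaalggggla" → prefix "gaalg" already present; 5 new (g, g, g, l, a)
  "agaaglagla" → prefix "agaag" already present; 5 new (l, a, g, l, a)
  "agaagggaagg" → prefix "agaagg" already present; 5 new (g, a, a, g, g)
  "agaagllal" → prefix "agaagl" already present; 3 new (l, a, l)
  "gaalgl" → prefix "gaalg" already present; 1 new (l)
  "agaagalaa" → prefix "agaaga" already present; 3 new (l, a, a)
  "agaagglgl" → prefix "agaagg" already present; 3 new (l, g, l)
  "gaalllllg" → prefix "gaal" already present; 5 new (l, l, l, l, g)
  "agaagl" → prefix "agaagl" already present; 0 new (none)
  "agaagagl" → prefix "agaagag" already present; 1 new (l)
  "agaagga" → prefix "agaagga" already present; 0 new (none)
  "agaaggaagg" → prefix "agaagga" already present; 3 new (a, g, g)
  "gaalga" → prefix "gaalga" already present; 0 new (none)
Total nodes = 9 + 10 + 5 + 0 + 2 + 5 + 5 + 5 + 3 + 1 + 3 + 3 + 5 + 0 + 1 + 0 + 3 + 0 = 60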